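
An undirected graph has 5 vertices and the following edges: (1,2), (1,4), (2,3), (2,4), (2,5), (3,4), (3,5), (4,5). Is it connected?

Step 1: Build adjacency list from edges:
  1: 2, 4
  2: 1, 3, 4, 5
  3: 2, 4, 5
  4: 1, 2, 3, 5
  5: 2, 3, 4

Step 2: Run BFS/DFS from vertex 1:
  Visited: {1, 2, 4, 3, 5}
  Reached 5 of 5 vertices

Step 3: All 5 vertices reached from vertex 1, so the graph is connected.
Answer: Yes, the graph is connected.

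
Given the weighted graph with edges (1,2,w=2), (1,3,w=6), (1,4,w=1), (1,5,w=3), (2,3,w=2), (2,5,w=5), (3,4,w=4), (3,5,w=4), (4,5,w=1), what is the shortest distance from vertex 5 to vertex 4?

Step 1: Build adjacency list with weights:
  1: 2(w=2), 3(w=6), 4(w=1), 5(w=3)
  2: 1(w=2), 3(w=2), 5(w=5)
  3: 1(w=6), 2(w=2), 4(w=4), 5(w=4)
  4: 1(w=1), 3(w=4), 5(w=1)
  5: 1(w=3), 2(w=5), 3(w=4), 4(w=1)

Step 2: Apply Dijkstra's algorithm from vertex 5:
  Visit vertex 5 (distance=0)
    Update dist[1] = 3
    Update dist[2] = 5
    Update dist[3] = 4
    Update dist[4] = 1
  Visit vertex 4 (distance=1)
    Update dist[1] = 2

Step 3: Shortest path: 5 -> 4
Total weight: 1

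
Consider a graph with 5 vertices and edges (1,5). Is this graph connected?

Step 1: Build adjacency list from edges:
  1: 5
  2: (none)
  3: (none)
  4: (none)
  5: 1

Step 2: Run BFS/DFS from vertex 1:
  Visited: {1, 5}
  Reached 2 of 5 vertices

Step 3: Only 2 of 5 vertices reached. Graph is disconnected.
Connected components: {1, 5}, {2}, {3}, {4}
Answer: No, the graph is not connected (4 components).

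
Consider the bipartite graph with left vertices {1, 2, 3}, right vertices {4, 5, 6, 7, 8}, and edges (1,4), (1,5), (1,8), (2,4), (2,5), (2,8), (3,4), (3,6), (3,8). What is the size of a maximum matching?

Step 1: List the neighbors of each left vertex:
  1: 4, 5, 8
  2: 4, 5, 8
  3: 4, 6, 8

Step 2: Greedily match left vertices, then look for augmenting paths:
  Match 1 -- 4
  Match 2 -- 5
  Match 3 -- 6
  No augmenting path remains.

Step 3: Verify this is maximum:
  Matching size 3 = min(|L|, |R|) = min(3, 5), which is an upper bound, so this matching is maximum.

Maximum matching: {(1,4), (2,5), (3,6)}
Size: 3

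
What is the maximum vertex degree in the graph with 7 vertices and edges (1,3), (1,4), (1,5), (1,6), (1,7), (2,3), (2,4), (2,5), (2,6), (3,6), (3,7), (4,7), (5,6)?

Step 1: Count edges incident to each vertex:
  deg(1) = 5 (neighbors: 3, 4, 5, 6, 7)
  deg(2) = 4 (neighbors: 3, 4, 5, 6)
  deg(3) = 4 (neighbors: 1, 2, 6, 7)
  deg(4) = 3 (neighbors: 1, 2, 7)
  deg(5) = 3 (neighbors: 1, 2, 6)
  deg(6) = 4 (neighbors: 1, 2, 3, 5)
  deg(7) = 3 (neighbors: 1, 3, 4)

Step 2: Find maximum:
  max(5, 4, 4, 3, 3, 4, 3) = 5 (vertex 1)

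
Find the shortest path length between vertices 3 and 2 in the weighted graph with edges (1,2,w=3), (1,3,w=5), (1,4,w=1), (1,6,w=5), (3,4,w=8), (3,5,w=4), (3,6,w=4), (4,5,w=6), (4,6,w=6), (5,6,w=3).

Step 1: Build adjacency list with weights:
  1: 2(w=3), 3(w=5), 4(w=1), 6(w=5)
  2: 1(w=3)
  3: 1(w=5), 4(w=8), 5(w=4), 6(w=4)
  4: 1(w=1), 3(w=8), 5(w=6), 6(w=6)
  5: 3(w=4), 4(w=6), 6(w=3)
  6: 1(w=5), 3(w=4), 4(w=6), 5(w=3)

Step 2: Apply Dijkstra's algorithm from vertex 3:
  Visit vertex 3 (distance=0)
    Update dist[1] = 5
    Update dist[4] = 8
    Update dist[5] = 4
    Update dist[6] = 4
  Visit vertex 5 (distance=4)
  Visit vertex 6 (distance=4)
  Visit vertex 1 (distance=5)
    Update dist[2] = 8
    Update dist[4] = 6
  Visit vertex 4 (distance=6)
  Visit vertex 2 (distance=8)

Step 3: Shortest path: 3 -> 1 -> 2
Total weight: 5 + 3 = 8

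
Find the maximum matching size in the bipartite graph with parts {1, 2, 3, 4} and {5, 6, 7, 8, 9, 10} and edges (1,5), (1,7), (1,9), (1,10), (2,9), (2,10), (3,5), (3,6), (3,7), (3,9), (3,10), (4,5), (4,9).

Step 1: List the neighbors of each left vertex:
  1: 5, 7, 9, 10
  2: 9, 10
  3: 5, 6, 7, 9, 10
  4: 5, 9

Step 2: Greedily match left vertices, then look for augmenting paths:
  Match 1 -- 7
  Match 2 -- 9
  Match 3 -- 6
  Match 4 -- 5
  No augmenting path remains.

Step 3: Verify this is maximum:
  Matching size 4 = min(|L|, |R|) = min(4, 6), which is an upper bound, so this matching is maximum.

Maximum matching: {(1,7), (2,9), (3,6), (4,5)}
Size: 4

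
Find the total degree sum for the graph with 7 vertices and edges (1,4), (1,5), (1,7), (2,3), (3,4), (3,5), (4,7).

Step 1: Count edges incident to each vertex:
  deg(1) = 3 (neighbors: 4, 5, 7)
  deg(2) = 1 (neighbors: 3)
  deg(3) = 3 (neighbors: 2, 4, 5)
  deg(4) = 3 (neighbors: 1, 3, 7)
  deg(5) = 2 (neighbors: 1, 3)
  deg(6) = 0 (neighbors: none)
  deg(7) = 2 (neighbors: 1, 4)

Step 2: Sum all degrees:
  3 + 1 + 3 + 3 + 2 + 0 + 2 = 14

Verification: sum of degrees = 2 * |E| = 2 * 7 = 14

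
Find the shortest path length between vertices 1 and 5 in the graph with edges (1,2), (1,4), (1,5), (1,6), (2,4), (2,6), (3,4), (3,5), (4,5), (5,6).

Step 1: Build adjacency list:
  1: 2, 4, 5, 6
  2: 1, 4, 6
  3: 4, 5
  4: 1, 2, 3, 5
  5: 1, 3, 4, 6
  6: 1, 2, 5

Step 2: BFS from vertex 1 to find shortest path to 5:
  vertex 2 reached at distance 1
  vertex 4 reached at distance 1
  vertex 5 reached at distance 1

Step 3: Shortest path: 1 -> 5
Path length: 1 edge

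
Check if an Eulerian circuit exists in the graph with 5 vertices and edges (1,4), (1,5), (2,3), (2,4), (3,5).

Step 1: Find the degree of each vertex:
  deg(1) = 2
  deg(2) = 2
  deg(3) = 2
  deg(4) = 2
  deg(5) = 2

Step 2: Count vertices with odd degree:
  All vertices have even degree (0 odd-degree vertices)

Step 3: Apply Euler's theorem:
  - Eulerian circuit exists iff graph is connected and all vertices have even degree
  - Eulerian path exists iff graph is connected and has 0 or 2 odd-degree vertices

Graph is connected with 0 odd-degree vertices.
Both Eulerian circuit and Eulerian path exist.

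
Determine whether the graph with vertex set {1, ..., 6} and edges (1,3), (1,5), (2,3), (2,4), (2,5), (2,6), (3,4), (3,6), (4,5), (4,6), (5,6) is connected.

Step 1: Build adjacency list from edges:
  1: 3, 5
  2: 3, 4, 5, 6
  3: 1, 2, 4, 6
  4: 2, 3, 5, 6
  5: 1, 2, 4, 6
  6: 2, 3, 4, 5

Step 2: Run BFS/DFS from vertex 1:
  Visited: {1, 3, 5, 2, 4, 6}
  Reached 6 of 6 vertices

Step 3: All 6 vertices reached from vertex 1, so the graph is connected.
Answer: Yes, the graph is connected.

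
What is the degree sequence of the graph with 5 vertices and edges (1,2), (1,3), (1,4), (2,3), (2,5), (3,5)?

Step 1: Count edges incident to each vertex:
  deg(1) = 3 (neighbors: 2, 3, 4)
  deg(2) = 3 (neighbors: 1, 3, 5)
  deg(3) = 3 (neighbors: 1, 2, 5)
  deg(4) = 1 (neighbors: 1)
  deg(5) = 2 (neighbors: 2, 3)

Step 2: Sort degrees in non-increasing order:
  Degrees: [3, 3, 3, 1, 2] -> sorted: [3, 3, 3, 2, 1]

Degree sequence: [3, 3, 3, 2, 1]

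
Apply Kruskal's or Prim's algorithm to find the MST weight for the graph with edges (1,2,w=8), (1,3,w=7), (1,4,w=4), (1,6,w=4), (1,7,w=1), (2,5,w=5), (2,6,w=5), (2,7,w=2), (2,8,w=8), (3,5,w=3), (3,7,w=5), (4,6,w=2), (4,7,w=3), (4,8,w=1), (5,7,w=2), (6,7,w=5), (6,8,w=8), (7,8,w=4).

Apply Kruskal's algorithm (sort edges by weight, add if no cycle):

Sorted edges by weight:
  (1,7) w=1
  (4,8) w=1
  (2,7) w=2
  (4,6) w=2
  (5,7) w=2
  (3,5) w=3
  (4,7) w=3
  (1,4) w=4
  (1,6) w=4
  (7,8) w=4
  (2,5) w=5
  (2,6) w=5
  (3,7) w=5
  (6,7) w=5
  (1,3) w=7
  (1,2) w=8
  (2,8) w=8
  (6,8) w=8

Add edge (1,7) w=1 -- no cycle. Running total: 1
Add edge (4,8) w=1 -- no cycle. Running total: 2
Add edge (2,7) w=2 -- no cycle. Running total: 4
Add edge (4,6) w=2 -- no cycle. Running total: 6
Add edge (5,7) w=2 -- no cycle. Running total: 8
Add edge (3,5) w=3 -- no cycle. Running total: 11
Add edge (4,7) w=3 -- no cycle. Running total: 14

MST edges: (1,7,w=1), (4,8,w=1), (2,7,w=2), (4,6,w=2), (5,7,w=2), (3,5,w=3), (4,7,w=3)
Total MST weight: 1 + 1 + 2 + 2 + 2 + 3 + 3 = 14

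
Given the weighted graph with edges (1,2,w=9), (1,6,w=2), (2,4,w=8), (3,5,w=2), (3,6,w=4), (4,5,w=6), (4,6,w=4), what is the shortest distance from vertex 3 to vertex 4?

Step 1: Build adjacency list with weights:
  1: 2(w=9), 6(w=2)
  2: 1(w=9), 4(w=8)
  3: 5(w=2), 6(w=4)
  4: 2(w=8), 5(w=6), 6(w=4)
  5: 3(w=2), 4(w=6)
  6: 1(w=2), 3(w=4), 4(w=4)

Step 2: Apply Dijkstra's algorithm from vertex 3:
  Visit vertex 3 (distance=0)
    Update dist[5] = 2
    Update dist[6] = 4
  Visit vertex 5 (distance=2)
    Update dist[4] = 8
  Visit vertex 6 (distance=4)
    Update dist[1] = 6
  Visit vertex 1 (distance=6)
    Update dist[2] = 15
  Visit vertex 4 (distance=8)

Step 3: Shortest path: 3 -> 6 -> 4
Total weight: 4 + 4 = 8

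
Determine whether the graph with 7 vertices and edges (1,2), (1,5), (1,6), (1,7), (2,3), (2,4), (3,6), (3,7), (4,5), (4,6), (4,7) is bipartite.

Step 1: Attempt 2-coloring using BFS:
  Start at vertex 1, assign color 0
  Color vertex 2 with color 1 (neighbor of 1)
  Color vertex 5 with color 1 (neighbor of 1)
  Color vertex 6 with color 1 (neighbor of 1)
  Color vertex 7 with color 1 (neighbor of 1)
  Color vertex 3 with color 0 (neighbor of 2)
  Color vertex 4 with color 0 (neighbor of 2)

Step 2: 2-coloring succeeded. No conflicts found.
  Set A (color 0): {1, 3, 4}
  Set B (color 1): {2, 5, 6, 7}

The graph is bipartite with partition {1, 3, 4}, {2, 5, 6, 7}.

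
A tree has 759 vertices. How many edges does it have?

A tree on n vertices always has exactly n - 1 edges.
For n = 759: edges = 759 - 1 = 758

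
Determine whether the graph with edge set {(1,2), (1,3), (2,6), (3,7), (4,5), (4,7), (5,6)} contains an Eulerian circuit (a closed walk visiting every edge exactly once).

Step 1: Find the degree of each vertex:
  deg(1) = 2
  deg(2) = 2
  deg(3) = 2
  deg(4) = 2
  deg(5) = 2
  deg(6) = 2
  deg(7) = 2

Step 2: Count vertices with odd degree:
  All vertices have even degree (0 odd-degree vertices)

Step 3: Apply Euler's theorem:
  - Eulerian circuit exists iff graph is connected and all vertices have even degree
  - Eulerian path exists iff graph is connected and has 0 or 2 odd-degree vertices

Graph is connected with 0 odd-degree vertices.
Both Eulerian circuit and Eulerian path exist.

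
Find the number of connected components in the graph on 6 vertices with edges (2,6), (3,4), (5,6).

Step 1: Build adjacency list from edges:
  1: (none)
  2: 6
  3: 4
  4: 3
  5: 6
  6: 2, 5

Step 2: Run BFS/DFS from vertex 1:
  Visited: {1}
  Reached 1 of 6 vertices

Step 3: Only 1 of 6 vertices reached. Graph is disconnected.
Connected components: {1}, {2, 5, 6}, {3, 4}
Number of connected components: 3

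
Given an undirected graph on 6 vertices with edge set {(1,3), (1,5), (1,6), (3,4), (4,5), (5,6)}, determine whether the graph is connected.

Step 1: Build adjacency list from edges:
  1: 3, 5, 6
  2: (none)
  3: 1, 4
  4: 3, 5
  5: 1, 4, 6
  6: 1, 5

Step 2: Run BFS/DFS from vertex 1:
  Visited: {1, 3, 5, 6, 4}
  Reached 5 of 6 vertices

Step 3: Only 5 of 6 vertices reached. Graph is disconnected.
Connected components: {1, 3, 4, 5, 6}, {2}
Answer: No, the graph is not connected (2 components).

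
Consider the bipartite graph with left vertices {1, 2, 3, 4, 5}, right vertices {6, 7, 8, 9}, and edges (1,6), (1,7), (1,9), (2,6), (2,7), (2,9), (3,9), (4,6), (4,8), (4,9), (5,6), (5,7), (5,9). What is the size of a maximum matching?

Step 1: List the neighbors of each left vertex:
  1: 6, 7, 9
  2: 6, 7, 9
  3: 9
  4: 6, 8, 9
  5: 6, 7, 9

Step 2: Greedily match left vertices, then look for augmenting paths:
  Match 1 -- 6
  Match 2 -- 7
  Match 3 -- 9
  Match 4 -- 8
  No augmenting path remains.

Step 3: Verify this is maximum:
  Matching size 4 = min(|L|, |R|) = min(5, 4), which is an upper bound, so this matching is maximum.

Maximum matching: {(1,6), (2,7), (3,9), (4,8)}
Size: 4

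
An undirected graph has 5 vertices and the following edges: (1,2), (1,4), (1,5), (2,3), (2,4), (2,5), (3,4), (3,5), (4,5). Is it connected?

Step 1: Build adjacency list from edges:
  1: 2, 4, 5
  2: 1, 3, 4, 5
  3: 2, 4, 5
  4: 1, 2, 3, 5
  5: 1, 2, 3, 4

Step 2: Run BFS/DFS from vertex 1:
  Visited: {1, 2, 4, 5, 3}
  Reached 5 of 5 vertices

Step 3: All 5 vertices reached from vertex 1, so the graph is connected.
Answer: Yes, the graph is connected.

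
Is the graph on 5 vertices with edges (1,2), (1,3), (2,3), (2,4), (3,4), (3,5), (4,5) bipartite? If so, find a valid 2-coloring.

Step 1: Attempt 2-coloring using BFS:
  Start at vertex 1, assign color 0
  Color vertex 2 with color 1 (neighbor of 1)
  Color vertex 3 with color 1 (neighbor of 1)

Step 2: Conflict found! Vertices 2 and 3 are adjacent but have the same color.
This means the graph contains an odd cycle.

The graph is NOT bipartite.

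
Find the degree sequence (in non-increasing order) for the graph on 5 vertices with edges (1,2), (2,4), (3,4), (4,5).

Step 1: Count edges incident to each vertex:
  deg(1) = 1 (neighbors: 2)
  deg(2) = 2 (neighbors: 1, 4)
  deg(3) = 1 (neighbors: 4)
  deg(4) = 3 (neighbors: 2, 3, 5)
  deg(5) = 1 (neighbors: 4)

Step 2: Sort degrees in non-increasing order:
  Degrees: [1, 2, 1, 3, 1] -> sorted: [3, 2, 1, 1, 1]

Degree sequence: [3, 2, 1, 1, 1]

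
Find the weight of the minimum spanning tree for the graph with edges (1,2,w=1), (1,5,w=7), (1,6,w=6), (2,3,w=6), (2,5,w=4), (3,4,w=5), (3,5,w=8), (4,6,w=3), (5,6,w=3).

Apply Kruskal's algorithm (sort edges by weight, add if no cycle):

Sorted edges by weight:
  (1,2) w=1
  (4,6) w=3
  (5,6) w=3
  (2,5) w=4
  (3,4) w=5
  (1,6) w=6
  (2,3) w=6
  (1,5) w=7
  (3,5) w=8

Add edge (1,2) w=1 -- no cycle. Running total: 1
Add edge (4,6) w=3 -- no cycle. Running total: 4
Add edge (5,6) w=3 -- no cycle. Running total: 7
Add edge (2,5) w=4 -- no cycle. Running total: 11
Add edge (3,4) w=5 -- no cycle. Running total: 16

MST edges: (1,2,w=1), (4,6,w=3), (5,6,w=3), (2,5,w=4), (3,4,w=5)
Total MST weight: 1 + 3 + 3 + 4 + 5 = 16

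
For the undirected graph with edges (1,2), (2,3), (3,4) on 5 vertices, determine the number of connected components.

Step 1: Build adjacency list from edges:
  1: 2
  2: 1, 3
  3: 2, 4
  4: 3
  5: (none)

Step 2: Run BFS/DFS from vertex 1:
  Visited: {1, 2, 3, 4}
  Reached 4 of 5 vertices

Step 3: Only 4 of 5 vertices reached. Graph is disconnected.
Connected components: {1, 2, 3, 4}, {5}
Number of connected components: 2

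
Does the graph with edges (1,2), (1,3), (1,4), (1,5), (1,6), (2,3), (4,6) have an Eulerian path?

Step 1: Find the degree of each vertex:
  deg(1) = 5
  deg(2) = 2
  deg(3) = 2
  deg(4) = 2
  deg(5) = 1
  deg(6) = 2

Step 2: Count vertices with odd degree:
  Odd-degree vertices: 1, 5 (2 total)

Step 3: Apply Euler's theorem:
  - Eulerian circuit exists iff graph is connected and all vertices have even degree
  - Eulerian path exists iff graph is connected and has 0 or 2 odd-degree vertices

Graph is connected with exactly 2 odd-degree vertices (1, 5).
Eulerian path exists (starting and ending at the odd-degree vertices), but no Eulerian circuit.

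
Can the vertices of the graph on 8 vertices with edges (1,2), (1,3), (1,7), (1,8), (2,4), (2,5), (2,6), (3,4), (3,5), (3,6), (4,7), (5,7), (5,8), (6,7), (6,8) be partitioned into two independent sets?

Step 1: Attempt 2-coloring using BFS:
  Start at vertex 1, assign color 0
  Color vertex 2 with color 1 (neighbor of 1)
  Color vertex 3 with color 1 (neighbor of 1)
  Color vertex 7 with color 1 (neighbor of 1)
  Color vertex 8 with color 1 (neighbor of 1)
  Color vertex 4 with color 0 (neighbor of 2)
  Color vertex 5 with color 0 (neighbor of 2)
  Color vertex 6 with color 0 (neighbor of 2)

Step 2: 2-coloring succeeded. No conflicts found.
  Set A (color 0): {1, 4, 5, 6}
  Set B (color 1): {2, 3, 7, 8}

The graph is bipartite with partition {1, 4, 5, 6}, {2, 3, 7, 8}.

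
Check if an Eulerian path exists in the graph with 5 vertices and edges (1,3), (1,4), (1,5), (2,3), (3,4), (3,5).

Step 1: Find the degree of each vertex:
  deg(1) = 3
  deg(2) = 1
  deg(3) = 4
  deg(4) = 2
  deg(5) = 2

Step 2: Count vertices with odd degree:
  Odd-degree vertices: 1, 2 (2 total)

Step 3: Apply Euler's theorem:
  - Eulerian circuit exists iff graph is connected and all vertices have even degree
  - Eulerian path exists iff graph is connected and has 0 or 2 odd-degree vertices

Graph is connected with exactly 2 odd-degree vertices (1, 2).
Eulerian path exists (starting and ending at the odd-degree vertices), but no Eulerian circuit.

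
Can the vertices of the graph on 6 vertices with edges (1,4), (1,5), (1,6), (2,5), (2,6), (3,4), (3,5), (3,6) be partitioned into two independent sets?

Step 1: Attempt 2-coloring using BFS:
  Start at vertex 1, assign color 0
  Color vertex 4 with color 1 (neighbor of 1)
  Color vertex 5 with color 1 (neighbor of 1)
  Color vertex 6 with color 1 (neighbor of 1)
  Color vertex 3 with color 0 (neighbor of 4)
  Color vertex 2 with color 0 (neighbor of 5)

Step 2: 2-coloring succeeded. No conflicts found.
  Set A (color 0): {1, 2, 3}
  Set B (color 1): {4, 5, 6}

The graph is bipartite with partition {1, 2, 3}, {4, 5, 6}.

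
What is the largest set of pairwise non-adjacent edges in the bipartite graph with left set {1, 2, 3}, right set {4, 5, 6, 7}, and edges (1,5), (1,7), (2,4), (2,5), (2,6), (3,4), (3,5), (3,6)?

Step 1: List the neighbors of each left vertex:
  1: 5, 7
  2: 4, 5, 6
  3: 4, 5, 6

Step 2: Greedily match left vertices, then look for augmenting paths:
  Match 1 -- 5
  Match 2 -- 4
  Match 3 -- 6
  No augmenting path remains.

Step 3: Verify this is maximum:
  Matching size 3 = min(|L|, |R|) = min(3, 4), which is an upper bound, so this matching is maximum.

Maximum matching: {(1,5), (2,4), (3,6)}
Size: 3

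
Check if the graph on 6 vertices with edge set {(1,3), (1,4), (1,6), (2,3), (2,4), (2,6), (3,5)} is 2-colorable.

Step 1: Attempt 2-coloring using BFS:
  Start at vertex 1, assign color 0
  Color vertex 3 with color 1 (neighbor of 1)
  Color vertex 4 with color 1 (neighbor of 1)
  Color vertex 6 with color 1 (neighbor of 1)
  Color vertex 2 with color 0 (neighbor of 3)
  Color vertex 5 with color 0 (neighbor of 3)

Step 2: 2-coloring succeeded. No conflicts found.
  Set A (color 0): {1, 2, 5}
  Set B (color 1): {3, 4, 6}

The graph is bipartite with partition {1, 2, 5}, {3, 4, 6}.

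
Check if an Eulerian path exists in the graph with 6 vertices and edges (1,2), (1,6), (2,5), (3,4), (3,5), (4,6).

Step 1: Find the degree of each vertex:
  deg(1) = 2
  deg(2) = 2
  deg(3) = 2
  deg(4) = 2
  deg(5) = 2
  deg(6) = 2

Step 2: Count vertices with odd degree:
  All vertices have even degree (0 odd-degree vertices)

Step 3: Apply Euler's theorem:
  - Eulerian circuit exists iff graph is connected and all vertices have even degree
  - Eulerian path exists iff graph is connected and has 0 or 2 odd-degree vertices

Graph is connected with 0 odd-degree vertices.
Both Eulerian circuit and Eulerian path exist.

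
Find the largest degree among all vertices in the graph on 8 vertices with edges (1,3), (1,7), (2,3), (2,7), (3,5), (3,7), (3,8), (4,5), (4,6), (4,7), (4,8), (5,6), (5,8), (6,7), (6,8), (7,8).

Step 1: Count edges incident to each vertex:
  deg(1) = 2 (neighbors: 3, 7)
  deg(2) = 2 (neighbors: 3, 7)
  deg(3) = 5 (neighbors: 1, 2, 5, 7, 8)
  deg(4) = 4 (neighbors: 5, 6, 7, 8)
  deg(5) = 4 (neighbors: 3, 4, 6, 8)
  deg(6) = 4 (neighbors: 4, 5, 7, 8)
  deg(7) = 6 (neighbors: 1, 2, 3, 4, 6, 8)
  deg(8) = 5 (neighbors: 3, 4, 5, 6, 7)

Step 2: Find maximum:
  max(2, 2, 5, 4, 4, 4, 6, 5) = 6 (vertex 7)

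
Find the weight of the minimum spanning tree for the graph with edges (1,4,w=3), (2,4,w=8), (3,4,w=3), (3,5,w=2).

Apply Kruskal's algorithm (sort edges by weight, add if no cycle):

Sorted edges by weight:
  (3,5) w=2
  (1,4) w=3
  (3,4) w=3
  (2,4) w=8

Add edge (3,5) w=2 -- no cycle. Running total: 2
Add edge (1,4) w=3 -- no cycle. Running total: 5
Add edge (3,4) w=3 -- no cycle. Running total: 8
Add edge (2,4) w=8 -- no cycle. Running total: 16

MST edges: (3,5,w=2), (1,4,w=3), (3,4,w=3), (2,4,w=8)
Total MST weight: 2 + 3 + 3 + 8 = 16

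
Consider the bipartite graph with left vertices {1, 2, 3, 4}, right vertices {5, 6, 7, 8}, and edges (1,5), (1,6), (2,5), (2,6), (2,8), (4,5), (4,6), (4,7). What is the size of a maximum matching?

Step 1: List the neighbors of each left vertex:
  1: 5, 6
  2: 5, 6, 8
  3: (none)
  4: 5, 6, 7

Step 2: Greedily match left vertices, then look for augmenting paths:
  Match 1 -- 5
  Match 2 -- 6
  Match 4 -- 7
  No augmenting path remains.

Step 3: Verify this is maximum:
  Matching has size 3. The vertex set {1, 2, 4} covers every edge and has size 3; any matching has at most one edge per cover vertex, so 3 is maximum (König's theorem).

Maximum matching: {(1,5), (2,6), (4,7)}
Size: 3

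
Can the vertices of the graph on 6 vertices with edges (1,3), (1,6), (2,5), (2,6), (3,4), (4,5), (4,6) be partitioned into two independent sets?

Step 1: Attempt 2-coloring using BFS:
  Start at vertex 1, assign color 0
  Color vertex 3 with color 1 (neighbor of 1)
  Color vertex 6 with color 1 (neighbor of 1)
  Color vertex 4 with color 0 (neighbor of 3)
  Color vertex 2 with color 0 (neighbor of 6)
  Color vertex 5 with color 1 (neighbor of 4)

Step 2: 2-coloring succeeded. No conflicts found.
  Set A (color 0): {1, 2, 4}
  Set B (color 1): {3, 5, 6}

The graph is bipartite with partition {1, 2, 4}, {3, 5, 6}.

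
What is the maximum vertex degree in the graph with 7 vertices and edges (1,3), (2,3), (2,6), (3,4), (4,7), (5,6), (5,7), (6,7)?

Step 1: Count edges incident to each vertex:
  deg(1) = 1 (neighbors: 3)
  deg(2) = 2 (neighbors: 3, 6)
  deg(3) = 3 (neighbors: 1, 2, 4)
  deg(4) = 2 (neighbors: 3, 7)
  deg(5) = 2 (neighbors: 6, 7)
  deg(6) = 3 (neighbors: 2, 5, 7)
  deg(7) = 3 (neighbors: 4, 5, 6)

Step 2: Find maximum:
  max(1, 2, 3, 2, 2, 3, 3) = 3 (vertex 3)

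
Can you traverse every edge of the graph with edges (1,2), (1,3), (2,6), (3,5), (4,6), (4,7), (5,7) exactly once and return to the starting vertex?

Step 1: Find the degree of each vertex:
  deg(1) = 2
  deg(2) = 2
  deg(3) = 2
  deg(4) = 2
  deg(5) = 2
  deg(6) = 2
  deg(7) = 2

Step 2: Count vertices with odd degree:
  All vertices have even degree (0 odd-degree vertices)

Step 3: Apply Euler's theorem:
  - Eulerian circuit exists iff graph is connected and all vertices have even degree
  - Eulerian path exists iff graph is connected and has 0 or 2 odd-degree vertices

Graph is connected with 0 odd-degree vertices.
Both Eulerian circuit and Eulerian path exist.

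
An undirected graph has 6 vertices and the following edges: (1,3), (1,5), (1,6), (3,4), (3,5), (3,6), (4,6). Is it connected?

Step 1: Build adjacency list from edges:
  1: 3, 5, 6
  2: (none)
  3: 1, 4, 5, 6
  4: 3, 6
  5: 1, 3
  6: 1, 3, 4

Step 2: Run BFS/DFS from vertex 1:
  Visited: {1, 3, 5, 6, 4}
  Reached 5 of 6 vertices

Step 3: Only 5 of 6 vertices reached. Graph is disconnected.
Connected components: {1, 3, 4, 5, 6}, {2}
Answer: No, the graph is not connected (2 components).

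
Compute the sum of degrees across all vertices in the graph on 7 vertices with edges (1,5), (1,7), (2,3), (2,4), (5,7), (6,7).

Step 1: Count edges incident to each vertex:
  deg(1) = 2 (neighbors: 5, 7)
  deg(2) = 2 (neighbors: 3, 4)
  deg(3) = 1 (neighbors: 2)
  deg(4) = 1 (neighbors: 2)
  deg(5) = 2 (neighbors: 1, 7)
  deg(6) = 1 (neighbors: 7)
  deg(7) = 3 (neighbors: 1, 5, 6)

Step 2: Sum all degrees:
  2 + 2 + 1 + 1 + 2 + 1 + 3 = 12

Verification: sum of degrees = 2 * |E| = 2 * 6 = 12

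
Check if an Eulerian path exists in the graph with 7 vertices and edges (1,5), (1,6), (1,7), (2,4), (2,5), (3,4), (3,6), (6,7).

Step 1: Find the degree of each vertex:
  deg(1) = 3
  deg(2) = 2
  deg(3) = 2
  deg(4) = 2
  deg(5) = 2
  deg(6) = 3
  deg(7) = 2

Step 2: Count vertices with odd degree:
  Odd-degree vertices: 1, 6 (2 total)

Step 3: Apply Euler's theorem:
  - Eulerian circuit exists iff graph is connected and all vertices have even degree
  - Eulerian path exists iff graph is connected and has 0 or 2 odd-degree vertices

Graph is connected with exactly 2 odd-degree vertices (1, 6).
Eulerian path exists (starting and ending at the odd-degree vertices), but no Eulerian circuit.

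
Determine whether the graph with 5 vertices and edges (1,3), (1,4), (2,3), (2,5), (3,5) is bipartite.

Step 1: Attempt 2-coloring using BFS:
  Start at vertex 1, assign color 0
  Color vertex 3 with color 1 (neighbor of 1)
  Color vertex 4 with color 1 (neighbor of 1)
  Color vertex 2 with color 0 (neighbor of 3)
  Color vertex 5 with color 0 (neighbor of 3)

Step 2: Conflict found! Vertices 2 and 5 are adjacent but have the same color.
This means the graph contains an odd cycle.

The graph is NOT bipartite.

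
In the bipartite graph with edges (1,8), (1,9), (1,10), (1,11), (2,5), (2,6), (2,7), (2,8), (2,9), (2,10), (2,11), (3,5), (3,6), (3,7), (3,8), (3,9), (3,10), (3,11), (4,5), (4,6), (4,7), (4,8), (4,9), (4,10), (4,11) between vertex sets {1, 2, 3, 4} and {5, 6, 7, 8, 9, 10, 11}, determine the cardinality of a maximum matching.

Step 1: List the neighbors of each left vertex:
  1: 8, 9, 10, 11
  2: 5, 6, 7, 8, 9, 10, 11
  3: 5, 6, 7, 8, 9, 10, 11
  4: 5, 6, 7, 8, 9, 10, 11

Step 2: Greedily match left vertices, then look for augmenting paths:
  Match 1 -- 8
  Match 2 -- 5
  Match 3 -- 6
  Match 4 -- 7
  No augmenting path remains.

Step 3: Verify this is maximum:
  Matching size 4 = min(|L|, |R|) = min(4, 7), which is an upper bound, so this matching is maximum.

Maximum matching: {(1,8), (2,5), (3,6), (4,7)}
Size: 4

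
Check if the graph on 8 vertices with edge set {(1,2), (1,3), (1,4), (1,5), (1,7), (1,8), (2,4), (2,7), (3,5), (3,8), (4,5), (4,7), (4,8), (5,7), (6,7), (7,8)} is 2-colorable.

Step 1: Attempt 2-coloring using BFS:
  Start at vertex 1, assign color 0
  Color vertex 2 with color 1 (neighbor of 1)
  Color vertex 3 with color 1 (neighbor of 1)
  Color vertex 4 with color 1 (neighbor of 1)
  Color vertex 5 with color 1 (neighbor of 1)
  Color vertex 7 with color 1 (neighbor of 1)
  Color vertex 8 with color 1 (neighbor of 1)

Step 2: Conflict found! Vertices 2 and 4 are adjacent but have the same color.
This means the graph contains an odd cycle.

The graph is NOT bipartite.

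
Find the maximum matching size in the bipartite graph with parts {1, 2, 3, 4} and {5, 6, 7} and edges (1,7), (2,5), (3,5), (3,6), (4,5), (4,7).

Step 1: List the neighbors of each left vertex:
  1: 7
  2: 5
  3: 5, 6
  4: 5, 7

Step 2: Greedily match left vertices, then look for augmenting paths:
  Match 1 -- 7
  Match 2 -- 5
  Match 3 -- 6
  No augmenting path remains.

Step 3: Verify this is maximum:
  Matching size 3 = min(|L|, |R|) = min(4, 3), which is an upper bound, so this matching is maximum.

Maximum matching: {(1,7), (2,5), (3,6)}
Size: 3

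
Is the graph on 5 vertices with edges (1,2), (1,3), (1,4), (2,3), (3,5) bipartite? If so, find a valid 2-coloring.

Step 1: Attempt 2-coloring using BFS:
  Start at vertex 1, assign color 0
  Color vertex 2 with color 1 (neighbor of 1)
  Color vertex 3 with color 1 (neighbor of 1)
  Color vertex 4 with color 1 (neighbor of 1)

Step 2: Conflict found! Vertices 2 and 3 are adjacent but have the same color.
This means the graph contains an odd cycle.

The graph is NOT bipartite.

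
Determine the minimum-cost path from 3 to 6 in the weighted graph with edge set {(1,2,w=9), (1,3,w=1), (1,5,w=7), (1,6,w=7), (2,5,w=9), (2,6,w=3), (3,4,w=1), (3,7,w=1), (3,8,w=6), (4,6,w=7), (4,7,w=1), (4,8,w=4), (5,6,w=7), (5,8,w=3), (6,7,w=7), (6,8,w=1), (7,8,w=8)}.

Step 1: Build adjacency list with weights:
  1: 2(w=9), 3(w=1), 5(w=7), 6(w=7)
  2: 1(w=9), 5(w=9), 6(w=3)
  3: 1(w=1), 4(w=1), 7(w=1), 8(w=6)
  4: 3(w=1), 6(w=7), 7(w=1), 8(w=4)
  5: 1(w=7), 2(w=9), 6(w=7), 8(w=3)
  6: 1(w=7), 2(w=3), 4(w=7), 5(w=7), 7(w=7), 8(w=1)
  7: 3(w=1), 4(w=1), 6(w=7), 8(w=8)
  8: 3(w=6), 4(w=4), 5(w=3), 6(w=1), 7(w=8)

Step 2: Apply Dijkstra's algorithm from vertex 3:
  Visit vertex 3 (distance=0)
    Update dist[1] = 1
    Update dist[4] = 1
    Update dist[7] = 1
    Update dist[8] = 6
  Visit vertex 1 (distance=1)
    Update dist[2] = 10
    Update dist[5] = 8
    Update dist[6] = 8
  Visit vertex 4 (distance=1)
    Update dist[8] = 5
  Visit vertex 7 (distance=1)
  Visit vertex 8 (distance=5)
    Update dist[6] = 6
  Visit vertex 6 (distance=6)
    Update dist[2] = 9

Step 3: Shortest path: 3 -> 4 -> 8 -> 6
Total weight: 1 + 4 + 1 = 6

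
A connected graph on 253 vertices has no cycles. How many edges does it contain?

A tree on n vertices always has exactly n - 1 edges.
For n = 253: edges = 253 - 1 = 252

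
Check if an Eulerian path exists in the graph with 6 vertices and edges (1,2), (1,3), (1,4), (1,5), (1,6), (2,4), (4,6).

Step 1: Find the degree of each vertex:
  deg(1) = 5
  deg(2) = 2
  deg(3) = 1
  deg(4) = 3
  deg(5) = 1
  deg(6) = 2

Step 2: Count vertices with odd degree:
  Odd-degree vertices: 1, 3, 4, 5 (4 total)

Step 3: Apply Euler's theorem:
  - Eulerian circuit exists iff graph is connected and all vertices have even degree
  - Eulerian path exists iff graph is connected and has 0 or 2 odd-degree vertices

Graph has 4 odd-degree vertices (need 0 or 2).
Neither Eulerian path nor Eulerian circuit exists.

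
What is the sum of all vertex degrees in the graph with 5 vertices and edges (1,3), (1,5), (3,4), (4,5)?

Step 1: Count edges incident to each vertex:
  deg(1) = 2 (neighbors: 3, 5)
  deg(2) = 0 (neighbors: none)
  deg(3) = 2 (neighbors: 1, 4)
  deg(4) = 2 (neighbors: 3, 5)
  deg(5) = 2 (neighbors: 1, 4)

Step 2: Sum all degrees:
  2 + 0 + 2 + 2 + 2 = 8

Verification: sum of degrees = 2 * |E| = 2 * 4 = 8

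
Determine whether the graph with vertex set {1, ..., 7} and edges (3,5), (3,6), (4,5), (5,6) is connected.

Step 1: Build adjacency list from edges:
  1: (none)
  2: (none)
  3: 5, 6
  4: 5
  5: 3, 4, 6
  6: 3, 5
  7: (none)

Step 2: Run BFS/DFS from vertex 1:
  Visited: {1}
  Reached 1 of 7 vertices

Step 3: Only 1 of 7 vertices reached. Graph is disconnected.
Connected components: {1}, {2}, {3, 4, 5, 6}, {7}
Answer: No, the graph is not connected (4 components).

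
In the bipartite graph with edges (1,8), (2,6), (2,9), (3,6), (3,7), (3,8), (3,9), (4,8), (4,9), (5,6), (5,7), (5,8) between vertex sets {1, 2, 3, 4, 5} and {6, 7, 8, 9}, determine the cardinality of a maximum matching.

Step 1: List the neighbors of each left vertex:
  1: 8
  2: 6, 9
  3: 6, 7, 8, 9
  4: 8, 9
  5: 6, 7, 8

Step 2: Greedily match left vertices, then look for augmenting paths:
  Match 1 -- 8
  Match 2 -- 6
  Match 3 -- 7
  Match 4 -- 9
  No augmenting path remains.

Step 3: Verify this is maximum:
  Matching size 4 = min(|L|, |R|) = min(5, 4), which is an upper bound, so this matching is maximum.

Maximum matching: {(1,8), (2,6), (3,7), (4,9)}
Size: 4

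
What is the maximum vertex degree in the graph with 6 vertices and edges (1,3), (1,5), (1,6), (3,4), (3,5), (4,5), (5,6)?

Step 1: Count edges incident to each vertex:
  deg(1) = 3 (neighbors: 3, 5, 6)
  deg(2) = 0 (neighbors: none)
  deg(3) = 3 (neighbors: 1, 4, 5)
  deg(4) = 2 (neighbors: 3, 5)
  deg(5) = 4 (neighbors: 1, 3, 4, 6)
  deg(6) = 2 (neighbors: 1, 5)

Step 2: Find maximum:
  max(3, 0, 3, 2, 4, 2) = 4 (vertex 5)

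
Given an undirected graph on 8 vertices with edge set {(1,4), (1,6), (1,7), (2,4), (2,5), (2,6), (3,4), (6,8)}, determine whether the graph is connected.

Step 1: Build adjacency list from edges:
  1: 4, 6, 7
  2: 4, 5, 6
  3: 4
  4: 1, 2, 3
  5: 2
  6: 1, 2, 8
  7: 1
  8: 6

Step 2: Run BFS/DFS from vertex 1:
  Visited: {1, 4, 6, 7, 2, 3, 8, 5}
  Reached 8 of 8 vertices

Step 3: All 8 vertices reached from vertex 1, so the graph is connected.
Answer: Yes, the graph is connected.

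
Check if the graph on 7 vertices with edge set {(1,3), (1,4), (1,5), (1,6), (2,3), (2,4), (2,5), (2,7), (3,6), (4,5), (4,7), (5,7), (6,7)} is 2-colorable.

Step 1: Attempt 2-coloring using BFS:
  Start at vertex 1, assign color 0
  Color vertex 3 with color 1 (neighbor of 1)
  Color vertex 4 with color 1 (neighbor of 1)
  Color vertex 5 with color 1 (neighbor of 1)
  Color vertex 6 with color 1 (neighbor of 1)
  Color vertex 2 with color 0 (neighbor of 3)

Step 2: Conflict found! Vertices 3 and 6 are adjacent but have the same color.
This means the graph contains an odd cycle.

The graph is NOT bipartite.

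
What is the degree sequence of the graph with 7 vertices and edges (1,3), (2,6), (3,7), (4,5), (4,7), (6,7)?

Step 1: Count edges incident to each vertex:
  deg(1) = 1 (neighbors: 3)
  deg(2) = 1 (neighbors: 6)
  deg(3) = 2 (neighbors: 1, 7)
  deg(4) = 2 (neighbors: 5, 7)
  deg(5) = 1 (neighbors: 4)
  deg(6) = 2 (neighbors: 2, 7)
  deg(7) = 3 (neighbors: 3, 4, 6)

Step 2: Sort degrees in non-increasing order:
  Degrees: [1, 1, 2, 2, 1, 2, 3] -> sorted: [3, 2, 2, 2, 1, 1, 1]

Degree sequence: [3, 2, 2, 2, 1, 1, 1]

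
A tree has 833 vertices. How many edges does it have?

A tree on n vertices always has exactly n - 1 edges.
For n = 833: edges = 833 - 1 = 832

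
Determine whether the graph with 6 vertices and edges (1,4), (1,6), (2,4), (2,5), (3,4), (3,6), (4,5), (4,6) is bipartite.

Step 1: Attempt 2-coloring using BFS:
  Start at vertex 1, assign color 0
  Color vertex 4 with color 1 (neighbor of 1)
  Color vertex 6 with color 1 (neighbor of 1)
  Color vertex 2 with color 0 (neighbor of 4)
  Color vertex 3 with color 0 (neighbor of 4)
  Color vertex 5 with color 0 (neighbor of 4)

Step 2: Conflict found! Vertices 4 and 6 are adjacent but have the same color.
This means the graph contains an odd cycle.

The graph is NOT bipartite.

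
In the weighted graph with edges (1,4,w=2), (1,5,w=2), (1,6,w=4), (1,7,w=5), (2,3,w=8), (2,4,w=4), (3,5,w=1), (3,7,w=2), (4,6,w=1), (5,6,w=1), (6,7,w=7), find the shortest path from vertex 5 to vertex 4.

Step 1: Build adjacency list with weights:
  1: 4(w=2), 5(w=2), 6(w=4), 7(w=5)
  2: 3(w=8), 4(w=4)
  3: 2(w=8), 5(w=1), 7(w=2)
  4: 1(w=2), 2(w=4), 6(w=1)
  5: 1(w=2), 3(w=1), 6(w=1)
  6: 1(w=4), 4(w=1), 5(w=1), 7(w=7)
  7: 1(w=5), 3(w=2), 6(w=7)

Step 2: Apply Dijkstra's algorithm from vertex 5:
  Visit vertex 5 (distance=0)
    Update dist[1] = 2
    Update dist[3] = 1
    Update dist[6] = 1
  Visit vertex 3 (distance=1)
    Update dist[2] = 9
    Update dist[7] = 3
  Visit vertex 6 (distance=1)
    Update dist[4] = 2
  Visit vertex 1 (distance=2)
  Visit vertex 4 (distance=2)
    Update dist[2] = 6

Step 3: Shortest path: 5 -> 6 -> 4
Total weight: 1 + 1 = 2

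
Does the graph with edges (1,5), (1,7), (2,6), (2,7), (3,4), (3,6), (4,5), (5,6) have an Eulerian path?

Step 1: Find the degree of each vertex:
  deg(1) = 2
  deg(2) = 2
  deg(3) = 2
  deg(4) = 2
  deg(5) = 3
  deg(6) = 3
  deg(7) = 2

Step 2: Count vertices with odd degree:
  Odd-degree vertices: 5, 6 (2 total)

Step 3: Apply Euler's theorem:
  - Eulerian circuit exists iff graph is connected and all vertices have even degree
  - Eulerian path exists iff graph is connected and has 0 or 2 odd-degree vertices

Graph is connected with exactly 2 odd-degree vertices (5, 6).
Eulerian path exists (starting and ending at the odd-degree vertices), but no Eulerian circuit.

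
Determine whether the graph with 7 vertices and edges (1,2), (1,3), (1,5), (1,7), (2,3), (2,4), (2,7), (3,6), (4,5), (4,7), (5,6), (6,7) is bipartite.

Step 1: Attempt 2-coloring using BFS:
  Start at vertex 1, assign color 0
  Color vertex 2 with color 1 (neighbor of 1)
  Color vertex 3 with color 1 (neighbor of 1)
  Color vertex 5 with color 1 (neighbor of 1)
  Color vertex 7 with color 1 (neighbor of 1)

Step 2: Conflict found! Vertices 2 and 3 are adjacent but have the same color.
This means the graph contains an odd cycle.

The graph is NOT bipartite.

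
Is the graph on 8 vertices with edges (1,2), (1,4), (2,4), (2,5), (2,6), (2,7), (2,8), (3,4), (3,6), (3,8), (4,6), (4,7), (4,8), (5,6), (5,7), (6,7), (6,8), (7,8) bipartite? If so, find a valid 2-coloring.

Step 1: Attempt 2-coloring using BFS:
  Start at vertex 1, assign color 0
  Color vertex 2 with color 1 (neighbor of 1)
  Color vertex 4 with color 1 (neighbor of 1)

Step 2: Conflict found! Vertices 2 and 4 are adjacent but have the same color.
This means the graph contains an odd cycle.

The graph is NOT bipartite.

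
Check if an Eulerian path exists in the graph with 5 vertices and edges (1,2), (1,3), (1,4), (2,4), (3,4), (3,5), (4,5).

Step 1: Find the degree of each vertex:
  deg(1) = 3
  deg(2) = 2
  deg(3) = 3
  deg(4) = 4
  deg(5) = 2

Step 2: Count vertices with odd degree:
  Odd-degree vertices: 1, 3 (2 total)

Step 3: Apply Euler's theorem:
  - Eulerian circuit exists iff graph is connected and all vertices have even degree
  - Eulerian path exists iff graph is connected and has 0 or 2 odd-degree vertices

Graph is connected with exactly 2 odd-degree vertices (1, 3).
Eulerian path exists (starting and ending at the odd-degree vertices), but no Eulerian circuit.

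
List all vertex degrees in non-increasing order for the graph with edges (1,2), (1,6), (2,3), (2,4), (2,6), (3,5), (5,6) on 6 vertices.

Step 1: Count edges incident to each vertex:
  deg(1) = 2 (neighbors: 2, 6)
  deg(2) = 4 (neighbors: 1, 3, 4, 6)
  deg(3) = 2 (neighbors: 2, 5)
  deg(4) = 1 (neighbors: 2)
  deg(5) = 2 (neighbors: 3, 6)
  deg(6) = 3 (neighbors: 1, 2, 5)

Step 2: Sort degrees in non-increasing order:
  Degrees: [2, 4, 2, 1, 2, 3] -> sorted: [4, 3, 2, 2, 2, 1]

Degree sequence: [4, 3, 2, 2, 2, 1]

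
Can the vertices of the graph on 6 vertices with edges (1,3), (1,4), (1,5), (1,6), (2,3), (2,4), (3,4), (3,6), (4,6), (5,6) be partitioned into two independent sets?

Step 1: Attempt 2-coloring using BFS:
  Start at vertex 1, assign color 0
  Color vertex 3 with color 1 (neighbor of 1)
  Color vertex 4 with color 1 (neighbor of 1)
  Color vertex 5 with color 1 (neighbor of 1)
  Color vertex 6 with color 1 (neighbor of 1)
  Color vertex 2 with color 0 (neighbor of 3)

Step 2: Conflict found! Vertices 3 and 4 are adjacent but have the same color.
This means the graph contains an odd cycle.

The graph is NOT bipartite.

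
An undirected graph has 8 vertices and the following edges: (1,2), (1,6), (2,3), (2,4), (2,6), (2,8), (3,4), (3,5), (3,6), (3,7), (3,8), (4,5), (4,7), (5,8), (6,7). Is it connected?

Step 1: Build adjacency list from edges:
  1: 2, 6
  2: 1, 3, 4, 6, 8
  3: 2, 4, 5, 6, 7, 8
  4: 2, 3, 5, 7
  5: 3, 4, 8
  6: 1, 2, 3, 7
  7: 3, 4, 6
  8: 2, 3, 5

Step 2: Run BFS/DFS from vertex 1:
  Visited: {1, 2, 6, 3, 4, 8, 7, 5}
  Reached 8 of 8 vertices

Step 3: All 8 vertices reached from vertex 1, so the graph is connected.
Answer: Yes, the graph is connected.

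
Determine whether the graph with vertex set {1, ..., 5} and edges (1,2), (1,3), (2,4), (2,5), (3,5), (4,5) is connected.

Step 1: Build adjacency list from edges:
  1: 2, 3
  2: 1, 4, 5
  3: 1, 5
  4: 2, 5
  5: 2, 3, 4

Step 2: Run BFS/DFS from vertex 1:
  Visited: {1, 2, 3, 4, 5}
  Reached 5 of 5 vertices

Step 3: All 5 vertices reached from vertex 1, so the graph is connected.
Answer: Yes, the graph is connected.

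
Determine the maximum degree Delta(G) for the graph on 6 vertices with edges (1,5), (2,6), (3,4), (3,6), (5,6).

Step 1: Count edges incident to each vertex:
  deg(1) = 1 (neighbors: 5)
  deg(2) = 1 (neighbors: 6)
  deg(3) = 2 (neighbors: 4, 6)
  deg(4) = 1 (neighbors: 3)
  deg(5) = 2 (neighbors: 1, 6)
  deg(6) = 3 (neighbors: 2, 3, 5)

Step 2: Find maximum:
  max(1, 1, 2, 1, 2, 3) = 3 (vertex 6)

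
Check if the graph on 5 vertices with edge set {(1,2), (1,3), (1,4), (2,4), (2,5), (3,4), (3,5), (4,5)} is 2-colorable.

Step 1: Attempt 2-coloring using BFS:
  Start at vertex 1, assign color 0
  Color vertex 2 with color 1 (neighbor of 1)
  Color vertex 3 with color 1 (neighbor of 1)
  Color vertex 4 with color 1 (neighbor of 1)

Step 2: Conflict found! Vertices 2 and 4 are adjacent but have the same color.
This means the graph contains an odd cycle.

The graph is NOT bipartite.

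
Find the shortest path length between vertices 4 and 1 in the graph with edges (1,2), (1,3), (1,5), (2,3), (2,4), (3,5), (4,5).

Step 1: Build adjacency list:
  1: 2, 3, 5
  2: 1, 3, 4
  3: 1, 2, 5
  4: 2, 5
  5: 1, 3, 4

Step 2: BFS from vertex 4 to find shortest path to 1:
  vertex 2 reached at distance 1
  vertex 5 reached at distance 1
  vertex 1 reached at distance 2

Step 3: Shortest path: 4 -> 5 -> 1
Path length: 2 edges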